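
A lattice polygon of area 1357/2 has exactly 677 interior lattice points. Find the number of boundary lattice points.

5

Pick's theorem gives A = I + B/2 − 1, so B = 2(A − I + 1) = 2(1357/2 − 677 + 1) = 5.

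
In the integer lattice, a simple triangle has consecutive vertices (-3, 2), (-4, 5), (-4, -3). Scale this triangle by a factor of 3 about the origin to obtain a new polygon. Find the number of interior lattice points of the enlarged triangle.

The shoelace formula gives twice the area as |[(-3)·5 − (-4)·2] + [(-4)·(-3) − (-4)·5] + [(-4)·2 − (-3)·(-3)]| = 8, so the area is 4.
Summing gcd(|Δx|,|Δy|) over the edges gives the boundary count: gcd(1,3) + gcd(0,8) + gcd(1,5) = 1+8+1 = 10.
Scaling by 3 multiplies the area by 3² = 9 (so the new area is 36) and multiplies the boundary lattice-point count by 3, giving 30.
By Pick's theorem, the interior count of the dilated polygon is 36 − 30/2 + 1 = 22.

22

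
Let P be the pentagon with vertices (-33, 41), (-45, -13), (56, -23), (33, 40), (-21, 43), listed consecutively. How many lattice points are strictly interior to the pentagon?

The shoelace formula gives twice the area as |((-33)·(-13) − (-45)·41) + ((-45)·(-23) − 56·(-13)) + (56·40 − 33·(-23)) + (33·43 − (-21)·40) + ((-21)·41 − (-33)·43)| = 9853, so the area is 9853/2.
Along each edge there are gcd(|Δx|,|Δy|)+1 lattice points, so counting each shared vertex once the boundary has gcd(12,54) + gcd(101,10) + gcd(23,63) + gcd(54,3) + gcd(12,2) = 6+1+1+3+2 = 13.
Pick's theorem gives I = A − B/2 + 1 = 9853/2 − 13/2 + 1 = 4921.

4921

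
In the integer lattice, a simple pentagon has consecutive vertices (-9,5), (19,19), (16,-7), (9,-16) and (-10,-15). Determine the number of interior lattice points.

680

Using the shoelace formula, 2A = |((-9)·19 − 19·5) + (19·(-7) − 16·19) + (16·(-16) − 9·(-7)) + (9·(-15) − (-10)·(-16)) + ((-10)·5 − (-9)·(-15))| = 1376, so the area is 688.
The number of boundary lattice points is Σ gcd(|Δx|,|Δy|) = gcd(28,14) + gcd(3,26) + gcd(7,9) + gcd(19,1) + gcd(1,20) = 14+1+1+1+1 = 18.
By Pick's theorem A = I + B/2 − 1, so I = 688 − 18/2 + 1 = 680.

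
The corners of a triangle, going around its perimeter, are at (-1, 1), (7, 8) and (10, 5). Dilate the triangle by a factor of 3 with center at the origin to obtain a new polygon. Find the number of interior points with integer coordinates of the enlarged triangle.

196

Using the shoelace formula, 2A = |[(-1)·8 − 7·1] + [7·5 − 10·8] + [10·1 − (-1)·5]| = 45, so the area is 22.5.
Summing gcd(|Δx|,|Δy|) over the edges gives the boundary count: gcd(8,7) + gcd(3,3) + gcd(11,4) = 1+3+1 = 5.
Scaling by 3 multiplies the area by 3² = 9 (so the new area is 405/2) and multiplies the boundary lattice-point count by 3, giving 15.
By Pick's theorem, the interior count of the dilated polygon is 405/2 − 15/2 + 1 = 196.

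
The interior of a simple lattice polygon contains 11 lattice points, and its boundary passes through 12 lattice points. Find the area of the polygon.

By Pick's theorem, A = I + B/2 − 1 = 11 + 12/2 − 1 = 16.

16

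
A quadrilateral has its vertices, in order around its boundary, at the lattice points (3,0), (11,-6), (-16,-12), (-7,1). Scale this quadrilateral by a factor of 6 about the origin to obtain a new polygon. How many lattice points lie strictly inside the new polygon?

6262

The shoelace formula gives twice the area as |(3·(-6) − 11·0) + (11·(-12) − (-16)·(-6)) + ((-16)·1 − (-7)·(-12)) + ((-7)·0 − 3·1)| = 349, so the area is 349/2.
Summing gcd(|Δx|,|Δy|) over the edges gives the boundary count: gcd(8,6) + gcd(27,6) + gcd(9,13) + gcd(10,1) = 2+3+1+1 = 7.
Scaling by 6 multiplies the area by 6² = 36 (so the new area is 6282) and multiplies the boundary lattice-point count by 6, giving 42.
By Pick's theorem, the interior count of the dilated polygon is 6282 − 42/2 + 1 = 6262.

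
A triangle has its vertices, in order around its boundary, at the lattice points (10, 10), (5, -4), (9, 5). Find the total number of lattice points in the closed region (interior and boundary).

The shoelace formula gives twice the area as |[10·(-4) − 5·10] + [5·5 − 9·(-4)] + [9·10 − 10·5]| = 11, so the area is 11/2.
Summing gcd(|Δx|,|Δy|) over the edges gives the boundary count: gcd(5,14) + gcd(4,9) + gcd(1,5) = 1+1+1 = 3.
Pick's theorem gives I = A − B/2 + 1 = 11/2 − 3/2 + 1 = 5, so the closed region contains I + B = 5 + 3 = 8 lattice points.

8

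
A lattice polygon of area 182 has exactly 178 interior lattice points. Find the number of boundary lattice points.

10

Pick's theorem gives A = I + B/2 − 1, so B = 2(A − I + 1) = 2(182 − 178 + 1) = 10.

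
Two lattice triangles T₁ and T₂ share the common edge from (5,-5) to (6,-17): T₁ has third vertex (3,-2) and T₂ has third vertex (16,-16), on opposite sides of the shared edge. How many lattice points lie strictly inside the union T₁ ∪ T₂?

64

The union is the simple quadrilateral with vertices (5,-5), (3,-2), (6,-17), (16,-16) in order.
The shoelace formula gives twice the area as |(5·(-2) − 3·(-5)) + (3·(-17) − 6·(-2)) + (6·(-16) − 16·(-17)) + (16·(-5) − 5·(-16))| = 142, so the area is 71.
Summing gcd(|Δx|,|Δy|) over the edges gives the boundary count: gcd(2,3) + gcd(3,15) + gcd(10,1) + gcd(11,11) = 1+3+1+11 = 16.
By Pick's theorem I = A − B/2 + 1 = 71 − 16/2 + 1 = 64.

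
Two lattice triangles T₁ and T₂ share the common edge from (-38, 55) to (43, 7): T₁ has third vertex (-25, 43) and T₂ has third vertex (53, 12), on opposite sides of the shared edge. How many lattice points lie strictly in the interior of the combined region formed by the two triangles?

The union is the simple quadrilateral with vertices (-38, 55), (-25, 43), (43, 7), (53, 12) in order.
By the shoelace formula, twice the signed area is |((-38)·43 − (-25)·55) + ((-25)·7 − 43·43) + (43·12 − 53·7) + (53·55 − (-38)·12)| = 1233, so the area is 616.5.
Along each edge there are gcd(|Δx|,|Δy|)+1 lattice points, so counting each shared vertex once the boundary has gcd(13,12) + gcd(68,36) + gcd(10,5) + gcd(91,43) = 1+4+5+1 = 11.
By Pick's theorem I = A − B/2 + 1 = 616.5 − 11/2 + 1 = 612.

612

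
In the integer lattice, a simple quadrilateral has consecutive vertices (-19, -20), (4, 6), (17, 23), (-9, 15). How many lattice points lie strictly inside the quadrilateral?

By the shoelace formula, twice the signed area is |[(-19)·6 − 4·(-20)] + [4·23 − 17·6] + [17·15 − (-9)·23] + [(-9)·(-20) − (-19)·15]| = 883, so the area is 883/2.
Summing gcd(|Δx|,|Δy|) over the edges gives the boundary count: gcd(23,26) + gcd(13,17) + gcd(26,8) + gcd(10,35) = 1+1+2+5 = 9.
By Pick's theorem A = I + B/2 − 1, so I = 883/2 − 9/2 + 1 = 438.

438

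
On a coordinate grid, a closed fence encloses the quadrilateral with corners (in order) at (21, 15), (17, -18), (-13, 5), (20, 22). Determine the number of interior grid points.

664

The shoelace formula gives twice the area as |(21·(-18) − 17·15) + (17·5 − (-13)·(-18)) + ((-13)·22 − 20·5) + (20·15 − 21·22)| = 1330, so the area is 665.
Along each edge there are gcd(|Δx|,|Δy|)+1 lattice points, so counting each shared vertex once the boundary has gcd(4,33) + gcd(30,23) + gcd(33,17) + gcd(1,7) = 1+1+1+1 = 4.
By Pick's theorem A = I + B/2 − 1, so I = 665 − 4/2 + 1 = 664.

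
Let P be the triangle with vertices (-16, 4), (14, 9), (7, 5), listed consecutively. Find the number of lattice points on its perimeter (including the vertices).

The number of boundary lattice points is Σ gcd(|Δx|,|Δy|) = gcd(30,5) + gcd(7,4) + gcd(23,1) = 5+1+1 = 7.

7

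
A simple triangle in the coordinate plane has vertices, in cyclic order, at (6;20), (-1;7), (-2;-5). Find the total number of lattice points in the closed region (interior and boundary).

By the shoelace formula, twice the signed area is |[6·7 − (-1)·20] + [(-1)·(-5) − (-2)·7] + [(-2)·20 − 6·(-5)]| = 71, so the area is 35.5.
Summing gcd(|Δx|,|Δy|) over the edges gives the boundary count: gcd(7,13) + gcd(1,12) + gcd(8,25) = 1+1+1 = 3.
Pick's theorem gives I = A − B/2 + 1 = 35.5 − 3/2 + 1 = 35, so the closed region contains I + B = 35 + 3 = 38 lattice points.

38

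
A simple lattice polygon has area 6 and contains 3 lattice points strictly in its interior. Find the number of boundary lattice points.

Pick's theorem gives A = I + B/2 − 1, so B = 2(A − I + 1) = 2(6 − 3 + 1) = 8.

8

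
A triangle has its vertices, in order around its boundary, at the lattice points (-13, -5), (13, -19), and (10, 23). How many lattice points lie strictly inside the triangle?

523

By the shoelace formula, twice the signed area is |((-13)·(-19) − 13·(-5)) + (13·23 − 10·(-19)) + (10·(-5) − (-13)·23)| = 1050, so the area is 525.
The number of boundary lattice points is Σ gcd(|Δx|,|Δy|) = gcd(26,14) + gcd(3,42) + gcd(23,28) = 2+3+1 = 6.
By Pick's theorem A = I + B/2 − 1, so I = 525 − 6/2 + 1 = 523.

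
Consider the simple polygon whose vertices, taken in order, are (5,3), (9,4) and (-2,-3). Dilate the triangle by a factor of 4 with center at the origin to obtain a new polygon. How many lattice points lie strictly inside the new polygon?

131

The shoelace formula gives twice the area as |(5·4 − 9·3) + (9·(-3) − (-2)·4) + ((-2)·3 − 5·(-3))| = 17, so the area is 17/2.
Along each edge there are gcd(|Δx|,|Δy|)+1 lattice points, so counting each shared vertex once the boundary has gcd(4,1) + gcd(11,7) + gcd(7,6) = 1+1+1 = 3.
Scaling by 4 multiplies the area by 4² = 16 (so the new area is 136) and multiplies the boundary lattice-point count by 4, giving 12.
By Pick's theorem, the interior count of the dilated polygon is 136 − 12/2 + 1 = 131.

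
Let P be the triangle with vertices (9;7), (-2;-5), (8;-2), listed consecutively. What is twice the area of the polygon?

87

The shoelace formula gives twice the area as |[9·(-5) − (-2)·7] + [(-2)·(-2) − 8·(-5)] + [8·7 − 9·(-2)]| = 87, so the area is 43.5.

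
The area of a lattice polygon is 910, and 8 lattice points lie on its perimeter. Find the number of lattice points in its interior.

907

Pick's theorem A = I + B/2 − 1 rearranges to I = A − B/2 + 1 = 910 − 8/2 + 1 = 907.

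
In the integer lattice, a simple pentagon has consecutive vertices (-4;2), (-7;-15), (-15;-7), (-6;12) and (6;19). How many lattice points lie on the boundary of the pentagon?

Summing gcd(|Δx|,|Δy|) over the edges gives the boundary count: gcd(3,17) + gcd(8,8) + gcd(9,19) + gcd(12,7) + gcd(10,17) = 1+8+1+1+1 = 12.

12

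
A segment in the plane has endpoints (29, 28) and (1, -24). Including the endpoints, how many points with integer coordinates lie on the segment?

The number of lattice points on a segment between lattice points is gcd(|Δx|,|Δy|) + 1 = gcd(28,52) + 1 = 4 + 1 = 5.

5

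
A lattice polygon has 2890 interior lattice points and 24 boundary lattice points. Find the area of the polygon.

Pick's theorem states A = I + B/2 − 1, so A = 2890 + 24/2 − 1 = 2901.

2901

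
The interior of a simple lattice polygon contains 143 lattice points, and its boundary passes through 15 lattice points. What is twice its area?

299

By Pick's theorem, A = I + B/2 − 1 = 143 + 15/2 − 1 = 299/2.
Hence 2A = 299.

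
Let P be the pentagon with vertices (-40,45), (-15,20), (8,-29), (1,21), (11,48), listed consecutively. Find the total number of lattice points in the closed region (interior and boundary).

1306

By the shoelace formula, twice the signed area is |((-40)·20 − (-15)·45) + ((-15)·(-29) − 8·20) + (8·21 − 1·(-29)) + (1·48 − 11·21) + (11·45 − (-40)·48)| = 2579, so the area is 1289.5.
Summing gcd(|Δx|,|Δy|) over the edges gives the boundary count: gcd(25,25) + gcd(23,49) + gcd(7,50) + gcd(10,27) + gcd(51,3) = 25+1+1+1+3 = 31.
Pick's theorem gives I = A − B/2 + 1 = 1289.5 − 31/2 + 1 = 1275, so the closed region contains I + B = 1275 + 31 = 1306 lattice points.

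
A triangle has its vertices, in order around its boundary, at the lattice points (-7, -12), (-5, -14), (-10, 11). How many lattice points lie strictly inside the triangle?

The shoelace formula gives twice the area as |[(-7)·(-14) − (-5)·(-12)] + [(-5)·11 − (-10)·(-14)] + [(-10)·(-12) − (-7)·11]| = 40, so the area is 20.
Along each edge there are gcd(|Δx|,|Δy|)+1 lattice points, so counting each shared vertex once the boundary has gcd(2,2) + gcd(5,25) + gcd(3,23) = 2+5+1 = 8.
By Pick's theorem A = I + B/2 − 1, so I = 20 − 8/2 + 1 = 17.

17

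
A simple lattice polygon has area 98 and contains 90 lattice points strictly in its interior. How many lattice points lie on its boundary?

18

Pick's theorem gives A = I + B/2 − 1, so B = 2(A − I + 1) = 2(98 − 90 + 1) = 18.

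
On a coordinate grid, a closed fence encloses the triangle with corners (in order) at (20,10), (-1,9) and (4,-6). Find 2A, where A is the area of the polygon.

Using the shoelace formula, 2A = |[20·9 − (-1)·10] + [(-1)·(-6) − 4·9] + [4·10 − 20·(-6)]| = 320, so the area is 160.

320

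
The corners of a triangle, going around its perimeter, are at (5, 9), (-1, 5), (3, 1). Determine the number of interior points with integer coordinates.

17

The shoelace formula gives twice the area as |(5·5 − (-1)·9) + ((-1)·1 − 3·5) + (3·9 − 5·1)| = 40, so the area is 20.
Summing gcd(|Δx|,|Δy|) over the edges gives the boundary count: gcd(6,4) + gcd(4,4) + gcd(2,8) = 2+4+2 = 8.
By Pick's theorem A = I + B/2 − 1, so I = 20 − 8/2 + 1 = 17.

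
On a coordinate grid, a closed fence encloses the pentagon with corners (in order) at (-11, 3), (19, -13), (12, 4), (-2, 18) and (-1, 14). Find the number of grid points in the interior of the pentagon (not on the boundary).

333

The shoelace formula gives twice the area as |((-11)·(-13) − 19·3) + (19·4 − 12·(-13)) + (12·18 − (-2)·4) + ((-2)·14 − (-1)·18) + ((-1)·3 − (-11)·14)| = 683, so the area is 341.5.
Along each edge there are gcd(|Δx|,|Δy|)+1 lattice points, so counting each shared vertex once the boundary has gcd(30,16) + gcd(7,17) + gcd(14,14) + gcd(1,4) + gcd(10,11) = 2+1+14+1+1 = 19.
By Pick's theorem A = I + B/2 − 1, so I = 341.5 − 19/2 + 1 = 333.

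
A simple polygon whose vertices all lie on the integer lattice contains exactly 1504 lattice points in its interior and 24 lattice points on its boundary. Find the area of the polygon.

1515

Pick's theorem states A = I + B/2 − 1, so A = 1504 + 24/2 − 1 = 1515.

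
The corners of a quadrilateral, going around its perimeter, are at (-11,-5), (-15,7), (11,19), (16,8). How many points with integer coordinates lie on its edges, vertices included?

8

Summing gcd(|Δx|,|Δy|) over the edges gives the boundary count: gcd(4,12) + gcd(26,12) + gcd(5,11) + gcd(27,13) = 4+2+1+1 = 8.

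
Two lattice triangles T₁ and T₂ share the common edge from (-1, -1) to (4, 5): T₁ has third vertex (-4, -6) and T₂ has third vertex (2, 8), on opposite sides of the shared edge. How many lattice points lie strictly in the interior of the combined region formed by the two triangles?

The union is the simple quadrilateral with vertices (-1, -1), (-4, -6), (4, 5), (2, 8) in order.
The shoelace formula gives twice the area as |((-1)·(-6) − (-4)·(-1)) + ((-4)·5 − 4·(-6)) + (4·8 − 2·5) + (2·(-1) − (-1)·8)| = 34, so the area is 17.
The number of boundary lattice points is Σ gcd(|Δx|,|Δy|) = gcd(3,5) + gcd(8,11) + gcd(2,3) + gcd(3,9) = 1+1+1+3 = 6.
By Pick's theorem I = A − B/2 + 1 = 17 − 6/2 + 1 = 15.

15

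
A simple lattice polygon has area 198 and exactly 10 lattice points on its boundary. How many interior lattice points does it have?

194

Pick's theorem A = I + B/2 − 1 rearranges to I = A − B/2 + 1 = 198 − 10/2 + 1 = 194.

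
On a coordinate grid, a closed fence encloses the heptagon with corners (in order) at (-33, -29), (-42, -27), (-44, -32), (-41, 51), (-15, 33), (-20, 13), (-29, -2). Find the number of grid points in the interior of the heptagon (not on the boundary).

The shoelace formula gives twice the area as |((-33)·(-27) − (-42)·(-29)) + ((-42)·(-32) − (-44)·(-27)) + ((-44)·51 − (-41)·(-32)) + ((-41)·33 − (-15)·51) + ((-15)·13 − (-20)·33) + ((-20)·(-2) − (-29)·13) + ((-29)·(-29) − (-33)·(-2))| = 2658, so the area is 1329.
Along each edge there are gcd(|Δx|,|Δy|)+1 lattice points, so counting each shared vertex once the boundary has gcd(9,2) + gcd(2,5) + gcd(3,83) + gcd(26,18) + gcd(5,20) + gcd(9,15) + gcd(4,27) = 1+1+1+2+5+3+1 = 14.
By Pick's theorem A = I + B/2 − 1, so I = 1329 − 14/2 + 1 = 1323.

1323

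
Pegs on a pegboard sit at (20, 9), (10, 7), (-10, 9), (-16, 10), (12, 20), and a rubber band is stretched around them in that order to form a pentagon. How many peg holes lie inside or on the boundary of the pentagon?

Using the shoelace formula, 2A = |[20·7 − 10·9] + [10·9 − (-10)·7] + [(-10)·10 − (-16)·9] + [(-16)·20 − 12·10] + [12·9 − 20·20]| = 478, so the area is 239.
Along each edge there are gcd(|Δx|,|Δy|)+1 lattice points, so counting each shared vertex once the boundary has gcd(10,2) + gcd(20,2) + gcd(6,1) + gcd(28,10) + gcd(8,11) = 2+2+1+2+1 = 8.
Pick's theorem gives I = A − B/2 + 1 = 239 − 8/2 + 1 = 236, so the closed region contains I + B = 236 + 8 = 244 lattice points.

244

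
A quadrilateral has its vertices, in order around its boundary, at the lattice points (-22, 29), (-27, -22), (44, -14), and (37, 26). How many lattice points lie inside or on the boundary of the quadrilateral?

2963

The shoelace formula gives twice the area as |[(-22)·(-22) − (-27)·29] + [(-27)·(-14) − 44·(-22)] + [44·26 − 37·(-14)] + [37·29 − (-22)·26]| = 5920, so the area is 2960.
Summing gcd(|Δx|,|Δy|) over the edges gives the boundary count: gcd(5,51) + gcd(71,8) + gcd(7,40) + gcd(59,3) = 1+1+1+1 = 4.
Pick's theorem gives I = A − B/2 + 1 = 2960 − 4/2 + 1 = 2959, so the closed region contains I + B = 2959 + 4 = 2963 lattice points.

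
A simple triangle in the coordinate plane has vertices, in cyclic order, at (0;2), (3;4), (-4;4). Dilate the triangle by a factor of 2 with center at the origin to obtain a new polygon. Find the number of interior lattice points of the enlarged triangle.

The shoelace formula gives twice the area as |(0·4 − 3·2) + (3·4 − (-4)·4) + ((-4)·2 − 0·4)| = 14, so the area is 7.
Along each edge there are gcd(|Δx|,|Δy|)+1 lattice points, so counting each shared vertex once the boundary has gcd(3,2) + gcd(7,0) + gcd(4,2) = 1+7+2 = 10.
Scaling by 2 multiplies the area by 2² = 4 (so the new area is 28) and multiplies the boundary lattice-point count by 2, giving 20.
By Pick's theorem, the interior count of the dilated polygon is 28 − 20/2 + 1 = 19.

19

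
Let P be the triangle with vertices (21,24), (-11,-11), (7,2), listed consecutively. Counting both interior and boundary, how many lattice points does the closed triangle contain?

By the shoelace formula, twice the signed area is |(21·(-11) − (-11)·24) + ((-11)·2 − 7·(-11)) + (7·24 − 21·2)| = 214, so the area is 107.
Summing gcd(|Δx|,|Δy|) over the edges gives the boundary count: gcd(32,35) + gcd(18,13) + gcd(14,22) = 1+1+2 = 4.
Pick's theorem gives I = A − B/2 + 1 = 107 − 4/2 + 1 = 106, so the closed region contains I + B = 106 + 4 = 110 lattice points.

110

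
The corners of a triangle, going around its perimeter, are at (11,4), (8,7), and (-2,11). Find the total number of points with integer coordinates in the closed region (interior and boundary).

13

The shoelace formula gives twice the area as |(11·7 − 8·4) + (8·11 − (-2)·7) + ((-2)·4 − 11·11)| = 18, so the area is 9.
Summing gcd(|Δx|,|Δy|) over the edges gives the boundary count: gcd(3,3) + gcd(10,4) + gcd(13,7) = 3+2+1 = 6.
Pick's theorem gives I = A − B/2 + 1 = 9 − 6/2 + 1 = 7, so the closed region contains I + B = 7 + 6 = 13 lattice points.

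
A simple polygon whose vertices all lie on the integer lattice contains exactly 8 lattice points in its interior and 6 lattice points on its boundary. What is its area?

10

Pick's theorem states A = I + B/2 − 1, so A = 8 + 6/2 − 1 = 10.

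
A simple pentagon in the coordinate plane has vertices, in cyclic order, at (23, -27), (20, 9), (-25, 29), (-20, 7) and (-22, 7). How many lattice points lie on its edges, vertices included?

The number of boundary lattice points is Σ gcd(|Δx|,|Δy|) = gcd(3,36) + gcd(45,20) + gcd(5,22) + gcd(2,0) + gcd(45,34) = 3+5+1+2+1 = 12.

12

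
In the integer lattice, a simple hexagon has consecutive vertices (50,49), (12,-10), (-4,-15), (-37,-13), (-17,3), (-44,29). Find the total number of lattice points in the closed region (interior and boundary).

By the shoelace formula, twice the signed area is |[50·(-10) − 12·49] + [12·(-15) − (-4)·(-10)] + [(-4)·(-13) − (-37)·(-15)] + [(-37)·3 − (-17)·(-13)] + [(-17)·29 − (-44)·3] + [(-44)·49 − 50·29]| = 6110, so the area is 3055.
Summing gcd(|Δx|,|Δy|) over the edges gives the boundary count: gcd(38,59) + gcd(16,5) + gcd(33,2) + gcd(20,16) + gcd(27,26) + gcd(94,20) = 1+1+1+4+1+2 = 10.
Pick's theorem gives I = A − B/2 + 1 = 3055 − 10/2 + 1 = 3051, so the closed region contains I + B = 3051 + 10 = 3061 lattice points.

3061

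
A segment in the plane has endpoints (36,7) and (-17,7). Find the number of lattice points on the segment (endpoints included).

54

The number of lattice points on a segment between lattice points is gcd(|Δx|,|Δy|) + 1 = gcd(53,0) + 1 = 53 + 1 = 54.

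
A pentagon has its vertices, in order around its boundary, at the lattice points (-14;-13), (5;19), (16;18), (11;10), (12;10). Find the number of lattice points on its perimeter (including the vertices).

5

Along each edge there are gcd(|Δx|,|Δy|)+1 lattice points, so counting each shared vertex once the boundary has gcd(19,32) + gcd(11,1) + gcd(5,8) + gcd(1,0) + gcd(26,23) = 1+1+1+1+1 = 5.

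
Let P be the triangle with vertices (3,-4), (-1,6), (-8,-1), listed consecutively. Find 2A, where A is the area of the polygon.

98

Using the shoelace formula, 2A = |[3·6 − (-1)·(-4)] + [(-1)·(-1) − (-8)·6] + [(-8)·(-4) − 3·(-1)]| = 98, so the area is 49.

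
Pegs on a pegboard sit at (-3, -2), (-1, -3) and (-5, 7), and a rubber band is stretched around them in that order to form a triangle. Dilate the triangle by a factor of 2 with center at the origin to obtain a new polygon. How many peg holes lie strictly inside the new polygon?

Using the shoelace formula, 2A = |((-3)·(-3) − (-1)·(-2)) + ((-1)·7 − (-5)·(-3)) + ((-5)·(-2) − (-3)·7)| = 16, so the area is 8.
Along each edge there are gcd(|Δx|,|Δy|)+1 lattice points, so counting each shared vertex once the boundary has gcd(2,1) + gcd(4,10) + gcd(2,9) = 1+2+1 = 4.
Scaling by 2 multiplies the area by 2² = 4 (so the new area is 32) and multiplies the boundary lattice-point count by 2, giving 8.
By Pick's theorem, the interior count of the dilated polygon is 32 − 8/2 + 1 = 29.

29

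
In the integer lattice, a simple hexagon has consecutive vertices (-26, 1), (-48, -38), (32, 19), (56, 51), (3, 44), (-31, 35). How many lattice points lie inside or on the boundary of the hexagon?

By the shoelace formula, twice the signed area is |((-26)·(-38) − (-48)·1) + ((-48)·19 − 32·(-38)) + (32·51 − 56·19) + (56·44 − 3·51) + (3·35 − (-31)·44) + ((-31)·1 − (-26)·35)| = 6567, so the area is 3283.5.
The number of boundary lattice points is Σ gcd(|Δx|,|Δy|) = gcd(22,39) + gcd(80,57) + gcd(24,32) + gcd(53,7) + gcd(34,9) + gcd(5,34) = 1+1+8+1+1+1 = 13.
Pick's theorem gives I = A − B/2 + 1 = 3283.5 − 13/2 + 1 = 3278, so the closed region contains I + B = 3278 + 13 = 3291 lattice points.

3291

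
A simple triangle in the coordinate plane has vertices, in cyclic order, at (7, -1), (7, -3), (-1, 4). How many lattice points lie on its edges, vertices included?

4

The number of boundary lattice points is Σ gcd(|Δx|,|Δy|) = gcd(0,2) + gcd(8,7) + gcd(8,5) = 2+1+1 = 4.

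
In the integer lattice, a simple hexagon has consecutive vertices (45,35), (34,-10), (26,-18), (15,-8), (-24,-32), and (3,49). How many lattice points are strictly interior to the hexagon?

2865

By the shoelace formula, twice the signed area is |(45·(-10) − 34·35) + (34·(-18) − 26·(-10)) + (26·(-8) − 15·(-18)) + (15·(-32) − (-24)·(-8)) + ((-24)·49 − 3·(-32)) + (3·35 − 45·49)| = 5782, so the area is 2891.
Along each edge there are gcd(|Δx|,|Δy|)+1 lattice points, so counting each shared vertex once the boundary has gcd(11,45) + gcd(8,8) + gcd(11,10) + gcd(39,24) + gcd(27,81) + gcd(42,14) = 1+8+1+3+27+14 = 54.
By Pick's theorem A = I + B/2 − 1, so I = 2891 − 54/2 + 1 = 2865.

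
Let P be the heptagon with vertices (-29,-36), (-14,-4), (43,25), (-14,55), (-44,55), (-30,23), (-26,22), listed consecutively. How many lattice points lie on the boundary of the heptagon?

The number of boundary lattice points is Σ gcd(|Δx|,|Δy|) = gcd(15,32) + gcd(57,29) + gcd(57,30) + gcd(30,0) + gcd(14,32) + gcd(4,1) + gcd(3,58) = 1+1+3+30+2+1+1 = 39.

39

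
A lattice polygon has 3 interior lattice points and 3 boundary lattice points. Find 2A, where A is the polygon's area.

7

By Pick's theorem, A = I + B/2 − 1 = 3 + 3/2 − 1 = 7/2.
Hence 2A = 7.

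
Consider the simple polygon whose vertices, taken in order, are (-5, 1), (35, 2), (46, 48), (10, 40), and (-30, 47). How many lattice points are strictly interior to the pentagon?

2386

Using the shoelace formula, 2A = |((-5)·2 − 35·1) + (35·48 − 46·2) + (46·40 − 10·48) + (10·47 − (-30)·40) + ((-30)·1 − (-5)·47)| = 4778, so the area is 2389.
Along each edge there are gcd(|Δx|,|Δy|)+1 lattice points, so counting each shared vertex once the boundary has gcd(40,1) + gcd(11,46) + gcd(36,8) + gcd(40,7) + gcd(25,46) = 1+1+4+1+1 = 8.
By Pick's theorem A = I + B/2 − 1, so I = 2389 − 8/2 + 1 = 2386.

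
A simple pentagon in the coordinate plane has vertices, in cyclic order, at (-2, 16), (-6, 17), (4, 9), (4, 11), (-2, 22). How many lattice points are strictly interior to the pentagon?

Using the shoelace formula, 2A = |[(-2)·17 − (-6)·16] + [(-6)·9 − 4·17] + [4·11 − 4·9] + [4·22 − (-2)·11] + [(-2)·16 − (-2)·22]| = 70, so the area is 35.
The number of boundary lattice points is Σ gcd(|Δx|,|Δy|) = gcd(4,1) + gcd(10,8) + gcd(0,2) + gcd(6,11) + gcd(0,6) = 1+2+2+1+6 = 12.
Pick's theorem gives I = A − B/2 + 1 = 35 − 12/2 + 1 = 30.

30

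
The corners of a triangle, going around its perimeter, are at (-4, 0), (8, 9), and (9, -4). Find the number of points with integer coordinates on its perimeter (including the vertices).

5

The number of boundary lattice points is Σ gcd(|Δx|,|Δy|) = gcd(12,9) + gcd(1,13) + gcd(13,4) = 3+1+1 = 5.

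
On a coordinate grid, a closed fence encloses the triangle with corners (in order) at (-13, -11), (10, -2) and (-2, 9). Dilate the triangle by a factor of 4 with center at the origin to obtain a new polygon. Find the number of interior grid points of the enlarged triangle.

2883

The shoelace formula gives twice the area as |[(-13)·(-2) − 10·(-11)] + [10·9 − (-2)·(-2)] + [(-2)·(-11) − (-13)·9]| = 361, so the area is 361/2.
Along each edge there are gcd(|Δx|,|Δy|)+1 lattice points, so counting each shared vertex once the boundary has gcd(23,9) + gcd(12,11) + gcd(11,20) = 1+1+1 = 3.
Scaling by 4 multiplies the area by 4² = 16 (so the new area is 2888) and multiplies the boundary lattice-point count by 4, giving 12.
By Pick's theorem, the interior count of the dilated polygon is 2888 − 12/2 + 1 = 2883.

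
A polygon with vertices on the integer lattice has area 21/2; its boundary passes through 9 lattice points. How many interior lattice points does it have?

7

Pick's theorem A = I + B/2 − 1 rearranges to I = A − B/2 + 1 = 21/2 − 9/2 + 1 = 7.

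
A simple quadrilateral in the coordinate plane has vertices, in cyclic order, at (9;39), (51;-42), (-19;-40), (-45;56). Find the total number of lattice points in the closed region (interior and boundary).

5169

Using the shoelace formula, 2A = |[9·(-42) − 51·39] + [51·(-40) − (-19)·(-42)] + [(-19)·56 − (-45)·(-40)] + [(-45)·39 − 9·56]| = 10328, so the area is 5164.
Summing gcd(|Δx|,|Δy|) over the edges gives the boundary count: gcd(42,81) + gcd(70,2) + gcd(26,96) + gcd(54,17) = 3+2+2+1 = 8.
Pick's theorem gives I = A − B/2 + 1 = 5164 − 8/2 + 1 = 5161, so the closed region contains I + B = 5161 + 8 = 5169 lattice points.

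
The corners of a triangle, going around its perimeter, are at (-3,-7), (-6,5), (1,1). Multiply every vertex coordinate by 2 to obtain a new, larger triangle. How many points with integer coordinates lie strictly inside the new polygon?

137

Using the shoelace formula, 2A = |[(-3)·5 − (-6)·(-7)] + [(-6)·1 − 1·5] + [1·(-7) − (-3)·1]| = 72, so the area is 36.
The number of boundary lattice points is Σ gcd(|Δx|,|Δy|) = gcd(3,12) + gcd(7,4) + gcd(4,8) = 3+1+4 = 8.
Scaling by 2 multiplies the area by 2² = 4 (so the new area is 144) and multiplies the boundary lattice-point count by 2, giving 16.
By Pick's theorem, the interior count of the dilated polygon is 144 − 16/2 + 1 = 137.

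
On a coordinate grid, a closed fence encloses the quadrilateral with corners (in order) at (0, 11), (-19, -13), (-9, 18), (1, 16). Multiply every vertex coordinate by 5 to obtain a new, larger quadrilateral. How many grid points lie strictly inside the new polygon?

By the shoelace formula, twice the signed area is |(0·(-13) − (-19)·11) + ((-19)·18 − (-9)·(-13)) + ((-9)·16 − 1·18) + (1·11 − 0·16)| = 401, so the area is 200.5.
Along each edge there are gcd(|Δx|,|Δy|)+1 lattice points, so counting each shared vertex once the boundary has gcd(19,24) + gcd(10,31) + gcd(10,2) + gcd(1,5) = 1+1+2+1 = 5.
Scaling by 5 multiplies the area by 5² = 25 (so the new area is 5012.5) and multiplies the boundary lattice-point count by 5, giving 25.
By Pick's theorem, the interior count of the dilated polygon is 5012.5 − 25/2 + 1 = 5001.

5001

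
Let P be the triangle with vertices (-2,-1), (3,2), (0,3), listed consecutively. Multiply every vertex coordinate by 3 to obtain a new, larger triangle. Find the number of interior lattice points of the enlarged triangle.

Using the shoelace formula, 2A = |[(-2)·2 − 3·(-1)] + [3·3 − 0·2] + [0·(-1) − (-2)·3]| = 14, so the area is 7.
Along each edge there are gcd(|Δx|,|Δy|)+1 lattice points, so counting each shared vertex once the boundary has gcd(5,3) + gcd(3,1) + gcd(2,4) = 1+1+2 = 4.
Scaling by 3 multiplies the area by 3² = 9 (so the new area is 63) and multiplies the boundary lattice-point count by 3, giving 12.
By Pick's theorem, the interior count of the dilated polygon is 63 − 12/2 + 1 = 58.

58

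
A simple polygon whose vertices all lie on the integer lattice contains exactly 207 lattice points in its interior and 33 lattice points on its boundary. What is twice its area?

By Pick's theorem, A = I + B/2 − 1 = 207 + 33/2 − 1 = 445/2.
Hence 2A = 445.

445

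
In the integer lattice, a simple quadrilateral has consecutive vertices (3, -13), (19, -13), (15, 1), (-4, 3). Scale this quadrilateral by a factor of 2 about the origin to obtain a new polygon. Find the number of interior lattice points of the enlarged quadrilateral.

Using the shoelace formula, 2A = |(3·(-13) − 19·(-13)) + (19·1 − 15·(-13)) + (15·3 − (-4)·1) + ((-4)·(-13) − 3·3)| = 514, so the area is 257.
The number of boundary lattice points is Σ gcd(|Δx|,|Δy|) = gcd(16,0) + gcd(4,14) + gcd(19,2) + gcd(7,16) = 16+2+1+1 = 20.
Scaling by 2 multiplies the area by 2² = 4 (so the new area is 1028) and multiplies the boundary lattice-point count by 2, giving 40.
By Pick's theorem, the interior count of the dilated polygon is 1028 − 40/2 + 1 = 1009.

1009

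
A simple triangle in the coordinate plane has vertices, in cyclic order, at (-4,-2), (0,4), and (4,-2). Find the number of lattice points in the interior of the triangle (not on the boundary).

By the shoelace formula, twice the signed area is |((-4)·4 − 0·(-2)) + (0·(-2) − 4·4) + (4·(-2) − (-4)·(-2))| = 48, so the area is 24.
Summing gcd(|Δx|,|Δy|) over the edges gives the boundary count: gcd(4,6) + gcd(4,6) + gcd(8,0) = 2+2+8 = 12.
Pick's theorem gives I = A − B/2 + 1 = 24 − 12/2 + 1 = 19.

19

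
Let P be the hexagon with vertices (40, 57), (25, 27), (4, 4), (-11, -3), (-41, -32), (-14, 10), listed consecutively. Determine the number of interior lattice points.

The shoelace formula gives twice the area as |[40·27 − 25·57] + [25·4 − 4·27] + [4·(-3) − (-11)·4] + [(-11)·(-32) − (-41)·(-3)] + [(-41)·10 − (-14)·(-32)] + [(-14)·57 − 40·10]| = 2148, so the area is 1074.
Along each edge there are gcd(|Δx|,|Δy|)+1 lattice points, so counting each shared vertex once the boundary has gcd(15,30) + gcd(21,23) + gcd(15,7) + gcd(30,29) + gcd(27,42) + gcd(54,47) = 15+1+1+1+3+1 = 22.
Pick's theorem gives I = A − B/2 + 1 = 1074 − 22/2 + 1 = 1064.

1064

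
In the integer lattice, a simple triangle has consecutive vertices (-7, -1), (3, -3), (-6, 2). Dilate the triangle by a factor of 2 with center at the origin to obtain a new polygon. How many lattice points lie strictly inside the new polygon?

Using the shoelace formula, 2A = |((-7)·(-3) − 3·(-1)) + (3·2 − (-6)·(-3)) + ((-6)·(-1) − (-7)·2)| = 32, so the area is 16.
Along each edge there are gcd(|Δx|,|Δy|)+1 lattice points, so counting each shared vertex once the boundary has gcd(10,2) + gcd(9,5) + gcd(1,3) = 2+1+1 = 4.
Scaling by 2 multiplies the area by 2² = 4 (so the new area is 64) and multiplies the boundary lattice-point count by 2, giving 8.
By Pick's theorem, the interior count of the dilated polygon is 64 − 8/2 + 1 = 61.

61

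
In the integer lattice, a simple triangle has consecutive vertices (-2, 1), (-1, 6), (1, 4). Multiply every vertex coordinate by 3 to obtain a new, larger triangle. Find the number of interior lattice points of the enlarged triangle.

The shoelace formula gives twice the area as |[(-2)·6 − (-1)·1] + [(-1)·4 − 1·6] + [1·1 − (-2)·4]| = 12, so the area is 6.
The number of boundary lattice points is Σ gcd(|Δx|,|Δy|) = gcd(1,5) + gcd(2,2) + gcd(3,3) = 1+2+3 = 6.
Scaling by 3 multiplies the area by 3² = 9 (so the new area is 54) and multiplies the boundary lattice-point count by 3, giving 18.
By Pick's theorem, the interior count of the dilated polygon is 54 − 18/2 + 1 = 46.

46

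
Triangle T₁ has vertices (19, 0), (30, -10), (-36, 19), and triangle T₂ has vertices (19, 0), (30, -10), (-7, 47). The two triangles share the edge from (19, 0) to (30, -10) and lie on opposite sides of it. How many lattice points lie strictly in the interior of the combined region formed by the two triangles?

298

The union is the simple quadrilateral with vertices (19, 0), (-36, 19), (30, -10), (-7, 47) in order.
The shoelace formula gives twice the area as |[19·19 − (-36)·0] + [(-36)·(-10) − 30·19] + [30·47 − (-7)·(-10)] + [(-7)·0 − 19·47]| = 598, so the area is 299.
The number of boundary lattice points is Σ gcd(|Δx|,|Δy|) = gcd(55,19) + gcd(66,29) + gcd(37,57) + gcd(26,47) = 1+1+1+1 = 4.
By Pick's theorem I = A − B/2 + 1 = 299 − 4/2 + 1 = 298.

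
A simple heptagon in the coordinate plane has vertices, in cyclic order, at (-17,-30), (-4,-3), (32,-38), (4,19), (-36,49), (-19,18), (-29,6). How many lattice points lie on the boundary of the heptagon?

28

Along each edge there are gcd(|Δx|,|Δy|)+1 lattice points, so counting each shared vertex once the boundary has gcd(13,27) + gcd(36,35) + gcd(28,57) + gcd(40,30) + gcd(17,31) + gcd(10,12) + gcd(12,36) = 1+1+1+10+1+2+12 = 28.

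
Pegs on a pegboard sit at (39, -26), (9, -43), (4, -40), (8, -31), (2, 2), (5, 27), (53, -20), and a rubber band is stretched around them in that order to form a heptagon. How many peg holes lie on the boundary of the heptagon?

10

The number of boundary lattice points is Σ gcd(|Δx|,|Δy|) = gcd(30,17) + gcd(5,3) + gcd(4,9) + gcd(6,33) + gcd(3,25) + gcd(48,47) + gcd(14,6) = 1+1+1+3+1+1+2 = 10.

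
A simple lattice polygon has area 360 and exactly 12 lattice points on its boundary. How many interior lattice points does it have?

Pick's theorem A = I + B/2 − 1 rearranges to I = A − B/2 + 1 = 360 − 12/2 + 1 = 355.

355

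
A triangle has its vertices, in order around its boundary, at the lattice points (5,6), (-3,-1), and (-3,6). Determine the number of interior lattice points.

The shoelace formula gives twice the area as |(5·(-1) − (-3)·6) + ((-3)·6 − (-3)·(-1)) + ((-3)·6 − 5·6)| = 56, so the area is 28.
Summing gcd(|Δx|,|Δy|) over the edges gives the boundary count: gcd(8,7) + gcd(0,7) + gcd(8,0) = 1+7+8 = 16.
By Pick's theorem A = I + B/2 − 1, so I = 28 − 16/2 + 1 = 21.

21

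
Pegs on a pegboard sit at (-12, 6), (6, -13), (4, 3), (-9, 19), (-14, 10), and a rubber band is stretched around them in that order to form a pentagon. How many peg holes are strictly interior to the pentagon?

250

By the shoelace formula, twice the signed area is |((-12)·(-13) − 6·6) + (6·3 − 4·(-13)) + (4·19 − (-9)·3) + ((-9)·10 − (-14)·19) + ((-14)·6 − (-12)·10)| = 505, so the area is 252.5.
Along each edge there are gcd(|Δx|,|Δy|)+1 lattice points, so counting each shared vertex once the boundary has gcd(18,19) + gcd(2,16) + gcd(13,16) + gcd(5,9) + gcd(2,4) = 1+2+1+1+2 = 7.
By Pick's theorem A = I + B/2 − 1, so I = 252.5 − 7/2 + 1 = 250.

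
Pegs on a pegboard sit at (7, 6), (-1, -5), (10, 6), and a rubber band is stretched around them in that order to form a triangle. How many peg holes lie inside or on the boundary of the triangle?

25

Using the shoelace formula, 2A = |[7·(-5) − (-1)·6] + [(-1)·6 − 10·(-5)] + [10·6 − 7·6]| = 33, so the area is 33/2.
The number of boundary lattice points is Σ gcd(|Δx|,|Δy|) = gcd(8,11) + gcd(11,11) + gcd(3,0) = 1+11+3 = 15.
Pick's theorem gives I = A − B/2 + 1 = 33/2 − 15/2 + 1 = 10, so the closed region contains I + B = 10 + 15 = 25 lattice points.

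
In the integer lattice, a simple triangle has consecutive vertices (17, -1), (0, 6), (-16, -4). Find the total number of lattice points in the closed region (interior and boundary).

Using the shoelace formula, 2A = |(17·6 − 0·(-1)) + (0·(-4) − (-16)·6) + ((-16)·(-1) − 17·(-4))| = 282, so the area is 141.
Along each edge there are gcd(|Δx|,|Δy|)+1 lattice points, so counting each shared vertex once the boundary has gcd(17,7) + gcd(16,10) + gcd(33,3) = 1+2+3 = 6.
Pick's theorem gives I = A − B/2 + 1 = 141 − 6/2 + 1 = 139, so the closed region contains I + B = 139 + 6 = 145 lattice points.

145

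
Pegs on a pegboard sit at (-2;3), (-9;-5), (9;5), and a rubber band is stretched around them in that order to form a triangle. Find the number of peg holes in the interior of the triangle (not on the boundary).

By the shoelace formula, twice the signed area is |((-2)·(-5) − (-9)·3) + ((-9)·5 − 9·(-5)) + (9·3 − (-2)·5)| = 74, so the area is 37.
The number of boundary lattice points is Σ gcd(|Δx|,|Δy|) = gcd(7,8) + gcd(18,10) + gcd(11,2) = 1+2+1 = 4.
Pick's theorem gives I = A − B/2 + 1 = 37 − 4/2 + 1 = 36.

36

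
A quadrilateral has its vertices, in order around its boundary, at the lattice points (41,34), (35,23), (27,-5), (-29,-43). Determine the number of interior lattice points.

780

By the shoelace formula, twice the signed area is |(41·23 − 35·34) + (35·(-5) − 27·23) + (27·(-43) − (-29)·(-5)) + ((-29)·34 − 41·(-43))| = 1572, so the area is 786.
Along each edge there are gcd(|Δx|,|Δy|)+1 lattice points, so counting each shared vertex once the boundary has gcd(6,11) + gcd(8,28) + gcd(56,38) + gcd(70,77) = 1+4+2+7 = 14.
By Pick's theorem A = I + B/2 − 1, so I = 786 − 14/2 + 1 = 780.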